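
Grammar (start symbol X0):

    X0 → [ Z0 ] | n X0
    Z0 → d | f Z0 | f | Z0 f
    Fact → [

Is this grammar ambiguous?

Witness: [ f f ]

Derivation 1: X0 ⇒ [ Z0 ] ⇒ [ f Z0 ] ⇒ [ f f ]
Derivation 2: X0 ⇒ [ Z0 ] ⇒ [ Z0 f ] ⇒ [ f f ]

Two distinct leftmost derivations for the same string.

Ambiguous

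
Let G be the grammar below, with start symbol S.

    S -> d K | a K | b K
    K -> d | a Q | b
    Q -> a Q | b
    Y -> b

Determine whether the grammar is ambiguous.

Unambiguous

(Y is unreachable from S, so its rules don't affect L(S).) Restricted to the reachable nonterminals, every rule has the form A → t or A → t B, and no two rules for the same A share a first terminal. The grammar encodes a DFA — one run per string.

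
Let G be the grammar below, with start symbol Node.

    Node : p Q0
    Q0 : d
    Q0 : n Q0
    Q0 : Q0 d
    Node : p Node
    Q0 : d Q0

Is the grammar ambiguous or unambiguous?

Witness: p d d

Derivation 1: Node ⇒ p Q0 ⇒ p Q0 d ⇒ p d d
Derivation 2: Node ⇒ p Q0 ⇒ p d Q0 ⇒ p d d

Two distinct leftmost derivations for the same string.

Ambiguous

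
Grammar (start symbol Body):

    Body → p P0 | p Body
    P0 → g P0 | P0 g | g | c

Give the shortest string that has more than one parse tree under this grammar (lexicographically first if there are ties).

p g g

length 2: no string has ≥2 trees
length 3: p g g has 2 parse trees

Two derivations of p g g:
  Body ⇒ p P0 ⇒ p g P0 ⇒ p g g
  Body ⇒ p P0 ⇒ p P0 g ⇒ p g g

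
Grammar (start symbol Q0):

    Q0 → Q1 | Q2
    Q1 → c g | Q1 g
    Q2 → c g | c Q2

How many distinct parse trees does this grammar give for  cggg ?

1

Parse trees for cggg:
  [Q0 [Q1 [Q1 [Q1 c g] g] g]]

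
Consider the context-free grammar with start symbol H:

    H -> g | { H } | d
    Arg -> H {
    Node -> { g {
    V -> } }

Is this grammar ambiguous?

Only H is reachable from H; ignoring the rest: Each string is a nest of matched brackets around a single atom. An opening bracket forces the recursive rule; an atom forces the base rule.

Unambiguous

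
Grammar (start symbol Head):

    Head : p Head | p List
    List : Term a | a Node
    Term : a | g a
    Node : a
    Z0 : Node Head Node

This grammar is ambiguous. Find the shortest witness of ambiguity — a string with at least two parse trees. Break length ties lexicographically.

length 3: p a a has 2 parse trees

Two derivations of p a a:
  Head ⇒ p List ⇒ p Term a ⇒ p a a
  Head ⇒ p List ⇒ p a Node ⇒ p a a

p a a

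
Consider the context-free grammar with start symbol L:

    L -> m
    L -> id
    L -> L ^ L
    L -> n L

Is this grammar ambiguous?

Witness: n id ^ id

Derivation 1: L ⇒ L ^ L ⇒ n L ^ L ⇒ n id ^ L ⇒ n id ^ id
Derivation 2: L ⇒ n L ⇒ n L ^ L ⇒ n id ^ L ⇒ n id ^ id

Two distinct leftmost derivations for the same string.

Ambiguous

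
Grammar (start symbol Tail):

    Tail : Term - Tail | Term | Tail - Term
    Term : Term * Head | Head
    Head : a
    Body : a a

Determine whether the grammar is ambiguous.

Witness: a - a

Derivation 1: Tail ⇒ Term - Tail ⇒ Head - Tail ⇒ a - Tail ⇒ a - Term ⇒ a - Head ⇒ a - a
Derivation 2: Tail ⇒ Tail - Term ⇒ Term - Term ⇒ Head - Term ⇒ a - Term ⇒ a - Head ⇒ a - a

Two distinct leftmost derivations for the same string.

Ambiguous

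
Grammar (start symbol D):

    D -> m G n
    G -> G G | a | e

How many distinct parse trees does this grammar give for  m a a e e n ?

5

Parse trees for m a a e e n:
  [D m [G [G a] [G [G a] [G [G e] [G e]]]] n]
  [D m [G [G a] [G [G [G a] [G e]] [G e]]] n]
  [D m [G [G [G a] [G a]] [G [G e] [G e]]] n]
  [D m [G [G [G a] [G [G a] [G e]]] [G e]] n]
  [D m [G [G [G [G a] [G a]] [G e]] [G e]] n]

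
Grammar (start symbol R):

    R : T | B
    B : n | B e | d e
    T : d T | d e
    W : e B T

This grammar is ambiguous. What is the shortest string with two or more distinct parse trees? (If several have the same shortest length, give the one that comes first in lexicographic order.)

d e

length 1: no string has ≥2 trees
length 2: d e has 2 parse trees

Two derivations of d e:
  R ⇒ T ⇒ d e
  R ⇒ B ⇒ d e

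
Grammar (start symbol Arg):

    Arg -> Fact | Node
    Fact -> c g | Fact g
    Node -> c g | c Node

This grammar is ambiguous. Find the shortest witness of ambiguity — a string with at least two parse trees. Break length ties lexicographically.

c g

length 2: c g has 2 parse trees

Two derivations of c g:
  Arg ⇒ Fact ⇒ c g
  Arg ⇒ Node ⇒ c g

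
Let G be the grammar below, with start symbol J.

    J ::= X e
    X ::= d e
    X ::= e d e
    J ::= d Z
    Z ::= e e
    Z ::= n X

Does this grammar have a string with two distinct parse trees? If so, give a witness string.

Witness: d e e

Derivation 1: J ⇒ X e ⇒ d e e
Derivation 2: J ⇒ d Z ⇒ d e e

Two distinct leftmost derivations for the same string.

Ambiguous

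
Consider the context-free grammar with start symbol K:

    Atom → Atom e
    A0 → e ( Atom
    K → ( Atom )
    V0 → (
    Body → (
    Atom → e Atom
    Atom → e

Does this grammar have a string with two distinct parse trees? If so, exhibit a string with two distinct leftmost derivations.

Ambiguous

Witness: ( e e )

Derivation 1: K ⇒ ( Atom ) ⇒ ( Atom e ) ⇒ ( e e )
Derivation 2: K ⇒ ( Atom ) ⇒ ( e Atom ) ⇒ ( e e )

Two distinct leftmost derivations for the same string.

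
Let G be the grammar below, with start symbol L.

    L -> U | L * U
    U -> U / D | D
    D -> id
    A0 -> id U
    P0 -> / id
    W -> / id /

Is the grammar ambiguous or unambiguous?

Unambiguous

Only L, U, D are reachable from L; ignoring the rest: L → L * U | U  ;  U → U / D | D  — a left-associative chain with D at the bottom. Each string factors uniquely by precedence.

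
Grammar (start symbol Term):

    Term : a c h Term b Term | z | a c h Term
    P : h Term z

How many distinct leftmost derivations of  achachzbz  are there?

Parse trees for achachzbz:
  [Term a c h [Term a c h [Term z]] b [Term z]]
  [Term a c h [Term a c h [Term z] b [Term z]]]

2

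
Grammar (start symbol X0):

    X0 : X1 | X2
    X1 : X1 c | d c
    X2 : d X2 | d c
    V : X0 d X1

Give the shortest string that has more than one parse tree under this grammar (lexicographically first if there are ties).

d c

length 2: d c has 2 parse trees

Two derivations of d c:
  X0 ⇒ X1 ⇒ d c
  X0 ⇒ X2 ⇒ d c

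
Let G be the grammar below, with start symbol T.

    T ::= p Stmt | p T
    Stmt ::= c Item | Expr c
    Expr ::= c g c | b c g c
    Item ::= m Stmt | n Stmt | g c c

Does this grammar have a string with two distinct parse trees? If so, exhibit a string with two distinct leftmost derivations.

Witness: p c g c c

Derivation 1: T ⇒ p Stmt ⇒ p c Item ⇒ p c g c c
Derivation 2: T ⇒ p Stmt ⇒ p Expr c ⇒ p c g c c

Two distinct leftmost derivations for the same string.

Ambiguous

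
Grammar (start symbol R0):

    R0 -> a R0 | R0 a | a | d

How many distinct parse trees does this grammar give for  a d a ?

2

Parse trees for a d a:
  [R0 a [R0 [R0 d] a]]
  [R0 [R0 a [R0 d]] a]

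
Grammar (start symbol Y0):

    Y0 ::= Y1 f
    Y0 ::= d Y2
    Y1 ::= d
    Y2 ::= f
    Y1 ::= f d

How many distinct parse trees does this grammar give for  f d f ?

1

Parse trees for f d f:
  [Y0 [Y1 f d] f]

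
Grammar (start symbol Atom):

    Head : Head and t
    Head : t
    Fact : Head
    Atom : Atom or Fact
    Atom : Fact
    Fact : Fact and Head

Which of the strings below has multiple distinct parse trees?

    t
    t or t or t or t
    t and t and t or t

t: 1 tree
t or t or t or t: 1 tree
t and t and t or t: 4 trees

t and t and t or t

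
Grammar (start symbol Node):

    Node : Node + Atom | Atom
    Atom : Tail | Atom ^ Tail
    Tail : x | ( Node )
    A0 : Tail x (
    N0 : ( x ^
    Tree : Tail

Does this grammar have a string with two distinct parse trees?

(A0, N0, Tree are unreachable from Node, so their rules don't affect L(Node).) This is a standard precedence ladder (Node over Atom over Tail), with each level left-recursive on its own operator ('+' at Node, '^' at Atom). That structure is LR(1), hence unambiguous.

Unambiguous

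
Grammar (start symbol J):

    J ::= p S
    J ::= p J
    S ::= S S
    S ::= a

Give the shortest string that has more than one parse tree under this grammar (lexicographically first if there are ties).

length 2: no string has ≥2 trees
length 3: no string has ≥2 trees
length 4: p a a a has 2 parse trees

Two derivations of p a a a:
  J ⇒ p S ⇒ p S S ⇒ p S S S ⇒ p a S S ⇒ p a a S ⇒ p a a a
  J ⇒ p S ⇒ p S S ⇒ p a S ⇒ p a S S ⇒ p a a S ⇒ p a a a

p a a a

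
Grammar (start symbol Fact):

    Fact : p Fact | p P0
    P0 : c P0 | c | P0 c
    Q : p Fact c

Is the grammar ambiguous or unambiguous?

Witness: p c c

Derivation 1: Fact ⇒ p P0 ⇒ p c P0 ⇒ p c c
Derivation 2: Fact ⇒ p P0 ⇒ p P0 c ⇒ p c c

Two distinct leftmost derivations for the same string.

Ambiguous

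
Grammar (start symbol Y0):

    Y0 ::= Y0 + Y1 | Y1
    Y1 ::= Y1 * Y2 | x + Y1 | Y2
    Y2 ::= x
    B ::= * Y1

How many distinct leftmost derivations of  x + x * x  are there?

Parse trees for x + x * x:
  [Y0 [Y0 [Y1 [Y2 x]]] + [Y1 [Y1 [Y2 x]] * [Y2 x]]]
  [Y0 [Y1 [Y1 x + [Y1 [Y2 x]]] * [Y2 x]]]
  [Y0 [Y1 x + [Y1 [Y1 [Y2 x]] * [Y2 x]]]]

3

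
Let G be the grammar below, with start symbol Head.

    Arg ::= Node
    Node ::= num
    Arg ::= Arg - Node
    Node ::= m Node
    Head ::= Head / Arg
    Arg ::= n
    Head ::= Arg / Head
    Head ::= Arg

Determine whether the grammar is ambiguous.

Witness: n / n

Derivation 1: Head ⇒ Head / Arg ⇒ Arg / Arg ⇒ n / Arg ⇒ n / n
Derivation 2: Head ⇒ Arg / Head ⇒ n / Head ⇒ n / Arg ⇒ n / n

Two distinct leftmost derivations for the same string.

Ambiguous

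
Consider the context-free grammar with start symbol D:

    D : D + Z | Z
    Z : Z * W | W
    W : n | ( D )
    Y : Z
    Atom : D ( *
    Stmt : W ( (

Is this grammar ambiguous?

Only D, Z, W are reachable from D; ignoring the rest: D → D + Z | Z  ;  Z → Z * W | W  — a left-associative chain with W at the bottom. Each string factors uniquely by precedence.

Unambiguous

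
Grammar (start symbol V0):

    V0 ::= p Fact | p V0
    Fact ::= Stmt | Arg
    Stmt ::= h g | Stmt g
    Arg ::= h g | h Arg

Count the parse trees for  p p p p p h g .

2

Parse trees for p p p p p h g:
  [V0 p [V0 p [V0 p [V0 p [V0 p [Fact [Stmt h g]]]]]]]
  [V0 p [V0 p [V0 p [V0 p [V0 p [Fact [Arg h g]]]]]]]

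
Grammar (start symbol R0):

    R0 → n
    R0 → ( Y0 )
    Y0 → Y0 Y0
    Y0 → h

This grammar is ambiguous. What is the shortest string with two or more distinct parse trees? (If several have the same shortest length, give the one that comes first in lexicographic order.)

length 1: no string has ≥2 trees
length 3: no string has ≥2 trees
length 4: no string has ≥2 trees
length 5: ( h h h ) has 2 parse trees

Two derivations of ( h h h ):
  R0 ⇒ ( Y0 ) ⇒ ( Y0 Y0 ) ⇒ ( Y0 Y0 Y0 ) ⇒ ( h Y0 Y0 ) ⇒ ( h h Y0 ) ⇒ ( h h h )
  R0 ⇒ ( Y0 ) ⇒ ( Y0 Y0 ) ⇒ ( h Y0 ) ⇒ ( h Y0 Y0 ) ⇒ ( h h Y0 ) ⇒ ( h h h )

( h h h )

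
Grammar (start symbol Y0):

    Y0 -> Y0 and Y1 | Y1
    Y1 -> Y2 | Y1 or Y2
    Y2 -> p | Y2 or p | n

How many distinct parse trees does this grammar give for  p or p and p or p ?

4

Parse trees for p or p and p or p:
  [Y0 [Y0 [Y1 [Y2 [Y2 p] or p]]] and [Y1 [Y2 [Y2 p] or p]]]
  [Y0 [Y0 [Y1 [Y2 [Y2 p] or p]]] and [Y1 [Y1 [Y2 p]] or [Y2 p]]]
  [Y0 [Y0 [Y1 [Y1 [Y2 p]] or [Y2 p]]] and [Y1 [Y2 [Y2 p] or p]]]
  [Y0 [Y0 [Y1 [Y1 [Y2 p]] or [Y2 p]]] and [Y1 [Y1 [Y2 p]] or [Y2 p]]]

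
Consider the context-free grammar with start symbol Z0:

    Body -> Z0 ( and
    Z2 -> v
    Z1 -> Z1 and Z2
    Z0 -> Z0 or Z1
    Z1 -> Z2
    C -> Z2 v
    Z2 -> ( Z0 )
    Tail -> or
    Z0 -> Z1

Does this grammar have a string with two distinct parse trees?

Unambiguous

(Body, Tail, C are unreachable from Z0, so their rules don't affect L(Z0).) The grammar is stratified — Z0 handles 'or' (left-recursive), Z1 handles 'and', Z2 atoms. Each operator has a fixed associativity and precedence level, so every string has one parse.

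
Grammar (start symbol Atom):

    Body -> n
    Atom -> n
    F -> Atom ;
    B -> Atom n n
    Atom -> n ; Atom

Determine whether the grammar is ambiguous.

(F, Body, B are unreachable from Atom, so their rules don't affect L(Atom).) Right-recursive list with a separator: after each atom, whether the separator follows determines the rule. One parse per string.

Unambiguous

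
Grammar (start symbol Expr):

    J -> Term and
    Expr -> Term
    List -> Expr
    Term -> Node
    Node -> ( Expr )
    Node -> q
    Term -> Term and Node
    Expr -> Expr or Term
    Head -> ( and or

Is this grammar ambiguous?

Unambiguous

(List, Head, J are unreachable from Expr, so their rules don't affect L(Expr).) Expr → Expr or Term | Term  ;  Term → Term and Node | Node  — a left-associative chain with Node at the bottom. Each string factors uniquely by precedence.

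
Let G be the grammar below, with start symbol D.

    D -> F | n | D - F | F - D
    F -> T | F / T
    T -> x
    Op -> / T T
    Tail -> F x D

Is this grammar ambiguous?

Ambiguous

Witness: x - x

Derivation 1: D ⇒ D - F ⇒ F - F ⇒ T - F ⇒ x - F ⇒ x - T ⇒ x - x
Derivation 2: D ⇒ F - D ⇒ T - D ⇒ x - D ⇒ x - F ⇒ x - T ⇒ x - x

Two distinct leftmost derivations for the same string.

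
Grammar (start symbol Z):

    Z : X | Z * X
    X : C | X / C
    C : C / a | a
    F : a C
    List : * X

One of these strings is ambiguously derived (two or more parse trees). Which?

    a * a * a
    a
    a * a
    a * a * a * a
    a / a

a / a

a * a * a: 1 tree
a: 1 tree
a * a: 1 tree
a * a * a * a: 1 tree
a / a: 2 trees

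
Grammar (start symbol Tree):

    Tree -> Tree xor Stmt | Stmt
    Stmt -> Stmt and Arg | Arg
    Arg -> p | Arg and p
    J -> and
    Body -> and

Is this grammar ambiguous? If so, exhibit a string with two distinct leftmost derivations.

Witness: p and p

Derivation 1: Tree ⇒ Stmt ⇒ Stmt and Arg ⇒ Arg and Arg ⇒ p and Arg ⇒ p and p
Derivation 2: Tree ⇒ Stmt ⇒ Arg ⇒ Arg and p ⇒ p and p

Two distinct leftmost derivations for the same string.

Ambiguous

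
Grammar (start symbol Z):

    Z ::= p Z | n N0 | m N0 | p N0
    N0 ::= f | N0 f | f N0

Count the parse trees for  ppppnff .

Parse trees for ppppnff:
  [Z p [Z p [Z p [Z p [Z n [N0 [N0 f] f]]]]]]
  [Z p [Z p [Z p [Z p [Z n [N0 f [N0 f]]]]]]]

2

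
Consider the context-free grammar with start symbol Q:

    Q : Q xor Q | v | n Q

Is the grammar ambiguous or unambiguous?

Witness: n v xor v

Derivation 1: Q ⇒ Q xor Q ⇒ n Q xor Q ⇒ n v xor Q ⇒ n v xor v
Derivation 2: Q ⇒ n Q ⇒ n Q xor Q ⇒ n v xor Q ⇒ n v xor v

Two distinct leftmost derivations for the same string.

Ambiguous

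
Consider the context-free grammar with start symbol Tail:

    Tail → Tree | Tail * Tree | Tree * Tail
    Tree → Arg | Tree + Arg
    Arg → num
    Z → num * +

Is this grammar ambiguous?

Ambiguous

Witness: num * num

Derivation 1: Tail ⇒ Tail * Tree ⇒ Tree * Tree ⇒ Arg * Tree ⇒ num * Tree ⇒ num * Arg ⇒ num * num
Derivation 2: Tail ⇒ Tree * Tail ⇒ Arg * Tail ⇒ num * Tail ⇒ num * Tree ⇒ num * Arg ⇒ num * num

Two distinct leftmost derivations for the same string.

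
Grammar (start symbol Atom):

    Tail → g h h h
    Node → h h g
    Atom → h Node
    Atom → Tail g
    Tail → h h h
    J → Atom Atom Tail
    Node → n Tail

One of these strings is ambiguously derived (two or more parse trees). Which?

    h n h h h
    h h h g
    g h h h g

h h h g

h n h h h: 1 tree
h h h g: 2 trees
g h h h g: 1 tree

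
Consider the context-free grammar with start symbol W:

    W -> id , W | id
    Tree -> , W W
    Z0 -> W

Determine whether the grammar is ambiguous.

Unambiguous

(Tree, Z0 are unreachable from W, so their rules don't affect L(W).) The reachable grammar is A → atom sep A | atom. Each atom is followed by either the separator (recurse) or end-of-string (stop) — no choice point.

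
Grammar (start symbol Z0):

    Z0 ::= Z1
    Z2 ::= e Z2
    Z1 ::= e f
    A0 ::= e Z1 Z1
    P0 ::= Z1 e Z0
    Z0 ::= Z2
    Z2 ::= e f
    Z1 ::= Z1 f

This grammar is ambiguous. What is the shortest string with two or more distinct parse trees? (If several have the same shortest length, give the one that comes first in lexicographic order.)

e f

length 2: e f has 2 parse trees

Two derivations of e f:
  Z0 ⇒ Z1 ⇒ e f
  Z0 ⇒ Z2 ⇒ e f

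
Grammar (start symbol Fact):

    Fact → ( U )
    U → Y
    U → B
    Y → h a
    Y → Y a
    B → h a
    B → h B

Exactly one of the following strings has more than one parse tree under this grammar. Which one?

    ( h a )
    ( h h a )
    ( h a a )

( h a )

( h a ): 2 trees
( h h a ): 1 tree
( h a a ): 1 tree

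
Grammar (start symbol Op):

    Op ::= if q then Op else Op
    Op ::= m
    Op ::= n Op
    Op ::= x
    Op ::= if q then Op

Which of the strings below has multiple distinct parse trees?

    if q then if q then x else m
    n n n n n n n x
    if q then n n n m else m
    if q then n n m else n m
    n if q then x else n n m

if q then if q then x else m: 2 trees
n n n n n n n x: 1 tree
if q then n n n m else m: 1 tree
if q then n n m else n m: 1 tree
n if q then x else n n m: 1 tree

if q then if q then x else m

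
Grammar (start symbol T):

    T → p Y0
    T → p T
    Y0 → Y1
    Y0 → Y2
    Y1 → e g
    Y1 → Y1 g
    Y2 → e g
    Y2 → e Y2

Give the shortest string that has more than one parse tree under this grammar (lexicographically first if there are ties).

length 3: p e g has 2 parse trees

Two derivations of p e g:
  T ⇒ p Y0 ⇒ p Y1 ⇒ p e g
  T ⇒ p Y0 ⇒ p Y2 ⇒ p e g

p e g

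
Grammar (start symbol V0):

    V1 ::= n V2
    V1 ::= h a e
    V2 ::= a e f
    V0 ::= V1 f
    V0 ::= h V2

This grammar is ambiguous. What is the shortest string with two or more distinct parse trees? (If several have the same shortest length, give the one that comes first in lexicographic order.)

length 4: h a e f has 2 parse trees

Two derivations of h a e f:
  V0 ⇒ V1 f ⇒ h a e f
  V0 ⇒ h V2 ⇒ h a e f

h a e f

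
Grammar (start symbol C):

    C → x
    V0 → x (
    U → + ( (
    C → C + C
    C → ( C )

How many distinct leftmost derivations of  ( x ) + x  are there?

Parse trees for ( x ) + x:
  [C [C ( [C x] )] + [C x]]

1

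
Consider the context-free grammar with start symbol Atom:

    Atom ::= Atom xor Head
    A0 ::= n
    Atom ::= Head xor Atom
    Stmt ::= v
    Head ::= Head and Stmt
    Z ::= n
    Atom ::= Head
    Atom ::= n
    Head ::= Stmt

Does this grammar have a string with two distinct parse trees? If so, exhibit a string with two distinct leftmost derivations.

Ambiguous

Witness: v xor v

Derivation 1: Atom ⇒ Atom xor Head ⇒ Head xor Head ⇒ Stmt xor Head ⇒ v xor Head ⇒ v xor Stmt ⇒ v xor v
Derivation 2: Atom ⇒ Head xor Atom ⇒ Stmt xor Atom ⇒ v xor Atom ⇒ v xor Head ⇒ v xor Stmt ⇒ v xor v

Two distinct leftmost derivations for the same string.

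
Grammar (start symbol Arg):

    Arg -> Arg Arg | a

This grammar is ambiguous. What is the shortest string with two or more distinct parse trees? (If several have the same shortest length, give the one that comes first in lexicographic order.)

a a a

length 1: no string has ≥2 trees
length 2: no string has ≥2 trees
length 3: a a a has 2 parse trees

Two derivations of a a a:
  Arg ⇒ Arg Arg ⇒ Arg Arg Arg ⇒ a Arg Arg ⇒ a a Arg ⇒ a a a
  Arg ⇒ Arg Arg ⇒ a Arg ⇒ a Arg Arg ⇒ a a Arg ⇒ a a a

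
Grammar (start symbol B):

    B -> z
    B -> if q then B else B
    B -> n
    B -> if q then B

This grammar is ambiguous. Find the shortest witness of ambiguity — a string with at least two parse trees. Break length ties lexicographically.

length 1: no string has ≥2 trees
length 4: no string has ≥2 trees
length 6: no string has ≥2 trees
length 7: no string has ≥2 trees
length 9: if q then if q then n else n has 2 parse trees

Two derivations of if q then if q then n else n:
  B ⇒ if q then B else B ⇒ if q then if q then B else B ⇒ if q then if q then n else B ⇒ if q then if q then n else n
  B ⇒ if q then B ⇒ if q then if q then B else B ⇒ if q then if q then n else B ⇒ if q then if q then n else n

if q then if q then n else n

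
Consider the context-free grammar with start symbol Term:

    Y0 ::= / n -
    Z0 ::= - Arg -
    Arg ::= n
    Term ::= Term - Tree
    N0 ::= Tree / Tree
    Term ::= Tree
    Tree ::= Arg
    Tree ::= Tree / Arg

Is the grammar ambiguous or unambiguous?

Unambiguous

Only Term, Tree, Arg are reachable from Term; ignoring the rest: This is a standard precedence ladder (Term over Tree over Arg), with each level left-recursive on its own operator ('-' at Term, '/' at Tree). That structure is LR(1), hence unambiguous.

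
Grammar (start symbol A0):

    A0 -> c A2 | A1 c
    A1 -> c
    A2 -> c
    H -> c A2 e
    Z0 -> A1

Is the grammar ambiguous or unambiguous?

Ambiguous

Witness: c c

Derivation 1: A0 ⇒ c A2 ⇒ c c
Derivation 2: A0 ⇒ A1 c ⇒ c c

Two distinct leftmost derivations for the same string.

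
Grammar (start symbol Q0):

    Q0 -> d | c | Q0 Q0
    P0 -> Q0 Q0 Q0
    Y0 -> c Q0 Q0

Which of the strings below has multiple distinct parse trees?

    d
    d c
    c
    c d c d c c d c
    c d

c d c d c c d c

d: 1 tree
d c: 1 tree
c: 1 tree
c d c d c c d c: 429 trees
c d: 1 tree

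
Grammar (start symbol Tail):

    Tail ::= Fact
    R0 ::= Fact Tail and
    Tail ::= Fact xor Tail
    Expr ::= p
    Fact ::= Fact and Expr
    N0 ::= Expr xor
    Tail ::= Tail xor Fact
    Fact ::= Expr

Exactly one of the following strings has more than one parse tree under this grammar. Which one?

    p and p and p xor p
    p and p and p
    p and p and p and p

p and p and p xor p: 2 trees
p and p and p: 1 tree
p and p and p and p: 1 tree

p and p and p xor p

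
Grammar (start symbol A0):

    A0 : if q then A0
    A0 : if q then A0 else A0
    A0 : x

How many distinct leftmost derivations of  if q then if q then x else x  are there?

Parse trees for if q then if q then x else x:
  [A0 if q then [A0 if q then [A0 x] else [A0 x]]]
  [A0 if q then [A0 if q then [A0 x]] else [A0 x]]

2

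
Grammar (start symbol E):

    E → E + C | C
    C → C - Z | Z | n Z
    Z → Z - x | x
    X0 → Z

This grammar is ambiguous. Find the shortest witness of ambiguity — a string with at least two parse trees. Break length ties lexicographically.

length 1: no string has ≥2 trees
length 2: no string has ≥2 trees
length 3: x - x has 2 parse trees

Two derivations of x - x:
  E ⇒ C ⇒ C - Z ⇒ Z - Z ⇒ x - Z ⇒ x - x
  E ⇒ C ⇒ Z ⇒ Z - x ⇒ x - x

x - x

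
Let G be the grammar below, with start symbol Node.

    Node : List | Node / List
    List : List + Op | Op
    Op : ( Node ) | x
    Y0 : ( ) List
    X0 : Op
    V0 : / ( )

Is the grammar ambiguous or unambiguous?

Unambiguous

Only Node, List, Op are reachable from Node; ignoring the rest: The grammar is stratified — Node handles '/' (left-recursive), List handles '+', Op atoms. Each operator has a fixed associativity and precedence level, so every string has one parse.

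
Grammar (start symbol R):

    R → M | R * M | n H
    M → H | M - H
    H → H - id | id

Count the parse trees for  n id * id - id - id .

Parse trees for n id * id - id - id:
  [R [R n [H id]] * [M [H [H [H id] - id] - id]]]
  [R [R n [H id]] * [M [M [H id]] - [H [H id] - id]]]
  [R [R n [H id]] * [M [M [H [H id] - id]] - [H id]]]
  [R [R n [H id]] * [M [M [M [H id]] - [H id]] - [H id]]]

4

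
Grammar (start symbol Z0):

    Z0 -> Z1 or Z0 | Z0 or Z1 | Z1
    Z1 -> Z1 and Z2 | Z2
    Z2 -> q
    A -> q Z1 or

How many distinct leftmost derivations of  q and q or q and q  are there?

Parse trees for q and q or q and q:
  [Z0 [Z1 [Z1 [Z2 q]] and [Z2 q]] or [Z0 [Z1 [Z1 [Z2 q]] and [Z2 q]]]]
  [Z0 [Z0 [Z1 [Z1 [Z2 q]] and [Z2 q]]] or [Z1 [Z1 [Z2 q]] and [Z2 q]]]

2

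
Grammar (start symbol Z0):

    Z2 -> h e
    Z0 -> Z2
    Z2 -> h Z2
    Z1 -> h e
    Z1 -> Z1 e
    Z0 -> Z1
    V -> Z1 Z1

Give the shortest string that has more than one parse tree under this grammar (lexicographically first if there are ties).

length 2: h e has 2 parse trees

Two derivations of h e:
  Z0 ⇒ Z2 ⇒ h e
  Z0 ⇒ Z1 ⇒ h e

h e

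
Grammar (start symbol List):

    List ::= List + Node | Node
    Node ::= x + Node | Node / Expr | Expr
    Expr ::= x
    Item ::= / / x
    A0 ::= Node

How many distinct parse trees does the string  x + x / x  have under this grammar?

3

Parse trees for x + x / x:
  [List [List [Node [Expr x]]] + [Node [Node [Expr x]] / [Expr x]]]
  [List [Node x + [Node [Node [Expr x]] / [Expr x]]]]
  [List [Node [Node x + [Node [Expr x]]] / [Expr x]]]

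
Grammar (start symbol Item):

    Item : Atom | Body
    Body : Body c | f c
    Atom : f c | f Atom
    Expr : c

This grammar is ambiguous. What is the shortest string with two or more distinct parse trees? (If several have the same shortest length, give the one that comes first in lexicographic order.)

length 2: f c has 2 parse trees

Two derivations of f c:
  Item ⇒ Atom ⇒ f c
  Item ⇒ Body ⇒ f c

f c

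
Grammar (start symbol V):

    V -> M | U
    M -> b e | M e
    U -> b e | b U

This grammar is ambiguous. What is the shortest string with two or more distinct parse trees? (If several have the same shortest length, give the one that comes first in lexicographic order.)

length 2: b e has 2 parse trees

Two derivations of b e:
  V ⇒ M ⇒ b e
  V ⇒ U ⇒ b e

b e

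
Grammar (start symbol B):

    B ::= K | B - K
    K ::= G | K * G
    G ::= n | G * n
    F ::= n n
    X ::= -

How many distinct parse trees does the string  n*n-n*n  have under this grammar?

Parse trees for n*n-n*n:
  [B [B [K [G [G n] * n]]] - [K [G [G n] * n]]]
  [B [B [K [G [G n] * n]]] - [K [K [G n]] * [G n]]]
  [B [B [K [K [G n]] * [G n]]] - [K [G [G n] * n]]]
  [B [B [K [K [G n]] * [G n]]] - [K [K [G n]] * [G n]]]

4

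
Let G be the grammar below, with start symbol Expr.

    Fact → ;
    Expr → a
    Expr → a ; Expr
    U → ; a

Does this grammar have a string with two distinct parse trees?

Only Expr is reachable from Expr; ignoring the rest: The reachable grammar is A → atom sep A | atom. Each atom is followed by either the separator (recurse) or end-of-string (stop) — no choice point.

Unambiguous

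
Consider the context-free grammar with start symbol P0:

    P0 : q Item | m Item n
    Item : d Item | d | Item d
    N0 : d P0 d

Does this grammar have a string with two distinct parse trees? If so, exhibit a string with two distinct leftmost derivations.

Ambiguous

Witness: q d d

Derivation 1: P0 ⇒ q Item ⇒ q d Item ⇒ q d d
Derivation 2: P0 ⇒ q Item ⇒ q Item d ⇒ q d d

Two distinct leftmost derivations for the same string.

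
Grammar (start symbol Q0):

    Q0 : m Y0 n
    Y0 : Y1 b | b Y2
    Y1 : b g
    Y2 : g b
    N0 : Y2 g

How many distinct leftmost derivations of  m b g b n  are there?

Parse trees for m b g b n:
  [Q0 m [Y0 [Y1 b g] b] n]
  [Q0 m [Y0 b [Y2 g b]] n]

2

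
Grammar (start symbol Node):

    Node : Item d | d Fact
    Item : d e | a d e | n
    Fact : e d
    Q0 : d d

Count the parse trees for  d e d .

2

Parse trees for d e d:
  [Node [Item d e] d]
  [Node d [Fact e d]]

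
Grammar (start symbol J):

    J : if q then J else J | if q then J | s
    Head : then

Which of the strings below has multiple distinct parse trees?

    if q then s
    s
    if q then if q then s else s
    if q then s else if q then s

if q then s: 1 tree
s: 1 tree
if q then if q then s else s: 2 trees
if q then s else if q then s: 1 tree

if q then if q then s else s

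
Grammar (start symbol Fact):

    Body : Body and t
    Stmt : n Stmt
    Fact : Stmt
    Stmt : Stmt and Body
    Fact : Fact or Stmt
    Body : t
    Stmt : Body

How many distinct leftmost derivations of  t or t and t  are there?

Parse trees for t or t and t:
  [Fact [Fact [Stmt [Body t]]] or [Stmt [Stmt [Body t]] and [Body t]]]
  [Fact [Fact [Stmt [Body t]]] or [Stmt [Body [Body t] and t]]]

2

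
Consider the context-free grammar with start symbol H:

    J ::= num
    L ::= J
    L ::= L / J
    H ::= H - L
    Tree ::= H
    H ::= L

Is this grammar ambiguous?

Unambiguous

(Tree is unreachable from H, so its rules don't affect L(H).) H → H - L | L  ;  L → L / J | J  — a left-associative chain with J at the bottom. Each string factors uniquely by precedence.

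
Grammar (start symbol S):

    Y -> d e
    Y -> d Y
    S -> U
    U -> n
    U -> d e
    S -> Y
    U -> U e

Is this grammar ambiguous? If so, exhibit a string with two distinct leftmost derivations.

Ambiguous

Witness: d e

Derivation 1: S ⇒ U ⇒ d e
Derivation 2: S ⇒ Y ⇒ d e

Two distinct leftmost derivations for the same string.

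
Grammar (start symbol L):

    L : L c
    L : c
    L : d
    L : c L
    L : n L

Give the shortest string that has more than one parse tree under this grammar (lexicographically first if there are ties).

c c

length 1: no string has ≥2 trees
length 2: c c has 2 parse trees

Two derivations of c c:
  L ⇒ L c ⇒ c c
  L ⇒ c L ⇒ c c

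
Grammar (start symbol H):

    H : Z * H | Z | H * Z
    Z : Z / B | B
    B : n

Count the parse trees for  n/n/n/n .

1

Parse trees for n/n/n/n:
  [H [Z [Z [Z [Z [B n]] / [B n]] / [B n]] / [B n]]]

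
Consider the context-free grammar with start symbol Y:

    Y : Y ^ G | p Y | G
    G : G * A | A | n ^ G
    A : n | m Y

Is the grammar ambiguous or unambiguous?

Ambiguous

Witness: n ^ n

Derivation 1: Y ⇒ Y ^ G ⇒ G ^ G ⇒ A ^ G ⇒ n ^ G ⇒ n ^ A ⇒ n ^ n
Derivation 2: Y ⇒ G ⇒ n ^ G ⇒ n ^ A ⇒ n ^ n

Two distinct leftmost derivations for the same string.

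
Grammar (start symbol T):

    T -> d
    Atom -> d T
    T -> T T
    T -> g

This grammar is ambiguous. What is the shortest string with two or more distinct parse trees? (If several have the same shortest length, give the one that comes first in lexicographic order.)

length 1: no string has ≥2 trees
length 2: no string has ≥2 trees
length 3: d d d has 2 parse trees

Two derivations of d d d:
  T ⇒ T T ⇒ d T ⇒ d T T ⇒ d d T ⇒ d d d
  T ⇒ T T ⇒ T T T ⇒ d T T ⇒ d d T ⇒ d d d

d d d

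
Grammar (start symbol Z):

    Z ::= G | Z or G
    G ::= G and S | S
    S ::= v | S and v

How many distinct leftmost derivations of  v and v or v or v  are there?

2

Parse trees for v and v or v or v:
  [Z [Z [Z [G [G [S v]] and [S v]]] or [G [S v]]] or [G [S v]]]
  [Z [Z [Z [G [S [S v] and v]]] or [G [S v]]] or [G [S v]]]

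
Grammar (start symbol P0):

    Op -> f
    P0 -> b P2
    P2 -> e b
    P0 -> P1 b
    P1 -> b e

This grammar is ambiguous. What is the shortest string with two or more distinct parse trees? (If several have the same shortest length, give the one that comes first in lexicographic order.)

length 3: b e b has 2 parse trees

Two derivations of b e b:
  P0 ⇒ b P2 ⇒ b e b
  P0 ⇒ P1 b ⇒ b e b

b e b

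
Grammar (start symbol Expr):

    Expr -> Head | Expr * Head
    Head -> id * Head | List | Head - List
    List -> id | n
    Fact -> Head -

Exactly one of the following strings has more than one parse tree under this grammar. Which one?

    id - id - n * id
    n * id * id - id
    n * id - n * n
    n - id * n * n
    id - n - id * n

n * id * id - id

id - id - n * id: 1 tree
n * id * id - id: 3 trees
n * id - n * n: 1 tree
n - id * n * n: 1 tree
id - n - id * n: 1 tree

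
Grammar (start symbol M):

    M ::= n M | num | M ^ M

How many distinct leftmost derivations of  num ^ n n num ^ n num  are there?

Parse trees for num ^ n n num ^ n num:
  [M [M num] ^ [M n [M n [M [M num] ^ [M n [M num]]]]]]
  [M [M num] ^ [M n [M [M n [M num]] ^ [M n [M num]]]]]
  [M [M num] ^ [M [M n [M n [M num]]] ^ [M n [M num]]]]
  [M [M [M num] ^ [M n [M n [M num]]]] ^ [M n [M num]]]

4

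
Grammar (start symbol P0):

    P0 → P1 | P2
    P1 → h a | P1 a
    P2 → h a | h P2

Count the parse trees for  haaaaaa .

1

Parse trees for haaaaaa:
  [P0 [P1 [P1 [P1 [P1 [P1 [P1 h a] a] a] a] a] a]]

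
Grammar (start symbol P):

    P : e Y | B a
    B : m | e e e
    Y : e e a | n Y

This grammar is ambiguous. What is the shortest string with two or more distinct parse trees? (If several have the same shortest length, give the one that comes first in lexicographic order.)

length 2: no string has ≥2 trees
length 4: e e e a has 2 parse trees

Two derivations of e e e a:
  P ⇒ e Y ⇒ e e e a
  P ⇒ B a ⇒ e e e a

e e e a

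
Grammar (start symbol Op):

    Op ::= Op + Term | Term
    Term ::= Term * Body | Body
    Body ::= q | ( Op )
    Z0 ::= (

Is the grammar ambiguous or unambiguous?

Unambiguous

(Z0 is unreachable from Op, so its rules don't affect L(Op).) Op → Op + Term | Term  ;  Term → Term * Body | Body  — a left-associative chain with Body at the bottom. Each string factors uniquely by precedence.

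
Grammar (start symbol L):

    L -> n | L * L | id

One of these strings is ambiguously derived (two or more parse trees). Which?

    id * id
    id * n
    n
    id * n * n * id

id * id: 1 tree
id * n: 1 tree
n: 1 tree
id * n * n * id: 5 trees

id * n * n * id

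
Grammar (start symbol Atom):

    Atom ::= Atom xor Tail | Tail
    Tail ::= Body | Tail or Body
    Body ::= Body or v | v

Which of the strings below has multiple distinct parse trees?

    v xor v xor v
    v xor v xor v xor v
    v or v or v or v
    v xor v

v xor v xor v: 1 tree
v xor v xor v xor v: 1 tree
v or v or v or v: 8 trees
v xor v: 1 tree

v or v or v or v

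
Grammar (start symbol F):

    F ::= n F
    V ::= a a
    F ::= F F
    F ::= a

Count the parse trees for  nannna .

2

Parse trees for nannna:
  [F n [F [F a] [F n [F n [F n [F a]]]]]]
  [F [F n [F a]] [F n [F n [F n [F a]]]]]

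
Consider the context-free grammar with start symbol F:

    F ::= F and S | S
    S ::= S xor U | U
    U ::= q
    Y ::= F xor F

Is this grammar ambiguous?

(Y is unreachable from F, so its rules don't affect L(F).) F → F and S | S  ;  S → S xor U | U  — a left-associative chain with U at the bottom. Each string factors uniquely by precedence.

Unambiguous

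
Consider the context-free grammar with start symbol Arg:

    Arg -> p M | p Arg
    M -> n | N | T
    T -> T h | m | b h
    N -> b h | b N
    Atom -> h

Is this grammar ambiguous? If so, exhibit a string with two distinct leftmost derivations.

Witness: p b h

Derivation 1: Arg ⇒ p M ⇒ p N ⇒ p b h
Derivation 2: Arg ⇒ p M ⇒ p T ⇒ p b h

Two distinct leftmost derivations for the same string.

Ambiguous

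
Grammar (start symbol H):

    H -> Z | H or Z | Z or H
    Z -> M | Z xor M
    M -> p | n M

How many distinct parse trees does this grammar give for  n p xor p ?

1

Parse trees for n p xor p:
  [H [Z [Z [M n [M p]]] xor [M p]]]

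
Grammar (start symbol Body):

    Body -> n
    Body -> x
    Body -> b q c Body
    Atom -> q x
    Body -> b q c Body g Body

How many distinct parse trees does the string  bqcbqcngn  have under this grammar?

2

Parse trees for bqcbqcngn:
  [Body b q c [Body b q c [Body n] g [Body n]]]
  [Body b q c [Body b q c [Body n]] g [Body n]]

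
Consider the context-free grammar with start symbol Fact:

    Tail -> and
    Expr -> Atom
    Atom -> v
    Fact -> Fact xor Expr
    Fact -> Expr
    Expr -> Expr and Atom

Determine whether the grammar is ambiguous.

Unambiguous

Only Fact, Expr, Atom are reachable from Fact; ignoring the rest: The grammar is stratified — Fact handles 'xor' (left-recursive), Expr handles 'and', Atom atoms. Each operator has a fixed associativity and precedence level, so every string has one parse.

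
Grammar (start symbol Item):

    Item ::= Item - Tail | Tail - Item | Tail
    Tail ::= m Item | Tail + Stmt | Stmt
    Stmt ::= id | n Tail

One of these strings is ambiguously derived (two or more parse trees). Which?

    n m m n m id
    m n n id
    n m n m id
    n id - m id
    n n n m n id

n id - m id

n m m n m id: 1 tree
m n n id: 1 tree
n m n m id: 1 tree
n id - m id: 2 trees
n n n m n id: 1 tree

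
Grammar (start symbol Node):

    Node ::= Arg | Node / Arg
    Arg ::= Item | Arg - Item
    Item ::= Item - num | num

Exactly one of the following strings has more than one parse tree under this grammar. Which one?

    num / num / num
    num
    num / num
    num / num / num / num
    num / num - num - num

num / num - num - num

num / num / num: 1 tree
num: 1 tree
num / num: 1 tree
num / num / num / num: 1 tree
num / num - num - num: 4 trees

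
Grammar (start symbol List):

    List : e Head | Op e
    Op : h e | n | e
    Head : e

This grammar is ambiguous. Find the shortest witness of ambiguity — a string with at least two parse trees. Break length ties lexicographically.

e e

length 2: e e has 2 parse trees

Two derivations of e e:
  List ⇒ e Head ⇒ e e
  List ⇒ Op e ⇒ e e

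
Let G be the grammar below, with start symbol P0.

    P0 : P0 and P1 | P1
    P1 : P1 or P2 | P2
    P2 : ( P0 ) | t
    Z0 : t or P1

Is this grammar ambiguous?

Unambiguous

Only P0, P1, P2 are reachable from P0; ignoring the rest: P0 → P0 and P1 | P1  ;  P1 → P1 or P2 | P2  — a left-associative chain with P2 at the bottom. Each string factors uniquely by precedence.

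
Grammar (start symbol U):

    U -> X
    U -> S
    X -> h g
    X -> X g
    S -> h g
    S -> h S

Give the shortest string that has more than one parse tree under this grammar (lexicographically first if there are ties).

length 2: h g has 2 parse trees

Two derivations of h g:
  U ⇒ X ⇒ h g
  U ⇒ S ⇒ h g

h g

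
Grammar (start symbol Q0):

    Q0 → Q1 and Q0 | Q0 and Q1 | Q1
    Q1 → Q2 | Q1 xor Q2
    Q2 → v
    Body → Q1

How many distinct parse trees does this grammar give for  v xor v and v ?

2

Parse trees for v xor v and v:
  [Q0 [Q1 [Q1 [Q2 v]] xor [Q2 v]] and [Q0 [Q1 [Q2 v]]]]
  [Q0 [Q0 [Q1 [Q1 [Q2 v]] xor [Q2 v]]] and [Q1 [Q2 v]]]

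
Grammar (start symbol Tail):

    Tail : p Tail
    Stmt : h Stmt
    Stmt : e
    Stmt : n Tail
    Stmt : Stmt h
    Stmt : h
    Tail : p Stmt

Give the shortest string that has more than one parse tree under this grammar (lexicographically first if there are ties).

p h h

length 2: no string has ≥2 trees
length 3: p h h has 2 parse trees

Two derivations of p h h:
  Tail ⇒ p Stmt ⇒ p h Stmt ⇒ p h h
  Tail ⇒ p Stmt ⇒ p Stmt h ⇒ p h h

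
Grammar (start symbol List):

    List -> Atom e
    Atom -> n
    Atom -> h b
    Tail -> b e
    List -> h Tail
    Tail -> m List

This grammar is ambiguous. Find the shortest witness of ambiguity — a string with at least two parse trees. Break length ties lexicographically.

h b e

length 2: no string has ≥2 trees
length 3: h b e has 2 parse trees

Two derivations of h b e:
  List ⇒ Atom e ⇒ h b e
  List ⇒ h Tail ⇒ h b e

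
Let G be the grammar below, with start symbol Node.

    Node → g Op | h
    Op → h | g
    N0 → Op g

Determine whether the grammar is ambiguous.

Only Node, Op are reachable from Node; ignoring the rest: Restricted to the reachable nonterminals, every rule has the form A → t or A → t B, and no two rules for the same A share a first terminal. The grammar encodes a DFA — one run per string.

Unambiguous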